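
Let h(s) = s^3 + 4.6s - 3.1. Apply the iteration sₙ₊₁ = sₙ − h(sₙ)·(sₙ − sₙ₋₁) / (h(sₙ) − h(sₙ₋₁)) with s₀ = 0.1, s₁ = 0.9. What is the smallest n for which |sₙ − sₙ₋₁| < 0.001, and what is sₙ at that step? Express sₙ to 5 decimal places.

n = 5, sₙ = 0.62168

h(0.1) = -2.6390000, h(0.9) = 1.7690000
s₂ = 0.9000000 − 1.7690000·(0.8000000)/(4.4080000) = 0.5789474;  |Δ| = 0.3210526
h(0.5789474) = -0.2427905
s₃ = 0.5789474 − (-0.2427905)·(-0.3210526)/(-2.0117905) = 0.6176932;  |Δ| = 0.0387458
h(0.6176932) = -0.0229335
s₄ = 0.6176932 − (-0.0229335)·(0.0387458)/(0.2198570) = 0.6217348;  |Δ| = 0.0040416
h(0.6217348) = 0.0003145
s₅ = 0.6217348 − 0.0003145·(0.0040416)/(0.0232480) = 0.6216802;  |Δ| = 0.0000547
|s₅ − s₄| = 0.0000547 < 0.001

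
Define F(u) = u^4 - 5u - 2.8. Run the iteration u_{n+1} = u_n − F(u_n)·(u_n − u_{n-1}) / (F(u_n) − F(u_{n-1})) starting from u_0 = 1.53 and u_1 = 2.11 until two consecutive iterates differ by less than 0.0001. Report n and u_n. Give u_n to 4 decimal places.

n = 6, u_n = 1.8663

F(1.53) = -4.970187, F(2.11) = 6.471194
u_2 = 2.110000 − 6.471194·(0.580000)/(11.441382) = 1.781955;  |Δ| = 0.328045
F(1.781955) = -1.626848
u_3 = 1.781955 − (-1.626848)·(-0.328045)/(-8.098043) = 1.847857;  |Δ| = 0.065902
F(1.847857) = -0.379960
u_4 = 1.847857 − (-0.379960)·(0.065902)/(1.246888) = 1.867939;  |Δ| = 0.020082
F(1.867939) = 0.034798
u_5 = 1.867939 − 0.034798·(0.020082)/(0.414758) = 1.866254;  |Δ| = 0.001685
F(1.866254) = -0.000644
u_6 = 1.866254 − (-0.000644)·(-0.001685)/(-0.035442) = 1.866285;  |Δ| = 0.000031
|u_6 − u_5| = 0.000031 < 0.0001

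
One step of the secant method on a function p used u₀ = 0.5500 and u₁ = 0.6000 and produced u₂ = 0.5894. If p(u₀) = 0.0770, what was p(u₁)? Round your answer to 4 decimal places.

-0.0207

The secant line through (0.5500, 0.0770) and (0.6000, p(u₁)) crosses zero at u₂ = 0.5894.
So (0.5500, 0.0770), (0.6000, p(u₁)), (0.5894, 0) are collinear:
p(u₁) = 0.0770 · (0.6000 − 0.5894) / (0.5500 − 0.5894) = 0.0770 · (0.010600)/(-0.039400) = -0.020716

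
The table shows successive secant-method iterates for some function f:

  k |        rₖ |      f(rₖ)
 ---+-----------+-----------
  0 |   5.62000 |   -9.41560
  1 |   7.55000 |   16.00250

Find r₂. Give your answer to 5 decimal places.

r₂ = 7.55000 − 16.00250·(7.55000 − 5.62000) / (16.00250 − (-9.41560))
   = 7.55000 − (30.8848250)/(25.4181000) = 6.3349279

6.33493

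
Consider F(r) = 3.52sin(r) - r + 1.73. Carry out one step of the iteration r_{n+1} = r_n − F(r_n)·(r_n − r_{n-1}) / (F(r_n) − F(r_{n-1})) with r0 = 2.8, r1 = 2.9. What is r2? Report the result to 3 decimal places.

F(2.8) = 0.10916, F(2.9) = -0.32784
r2 = 2.90000 − (-0.32784)·(2.90000 − 2.80000) / (-0.32784 − 0.10916) = 2.90000 − (-0.03278)/(-0.43700) = 2.82498

2.825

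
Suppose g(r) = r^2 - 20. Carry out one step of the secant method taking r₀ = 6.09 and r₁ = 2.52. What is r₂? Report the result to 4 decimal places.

g(6.09) = 17.088100, g(2.52) = -13.649600
r₂ = 2.520000 − (-13.649600)·(2.520000 − 6.090000) / (-13.649600 − 17.088100) = 2.520000 − (48.729072)/(-30.737700) = 4.105319

4.1053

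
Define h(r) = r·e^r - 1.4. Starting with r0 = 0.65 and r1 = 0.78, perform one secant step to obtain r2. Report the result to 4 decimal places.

h(0.65) = -0.154898, h(0.78) = 0.301548
r2 = 0.780000 − 0.301548·(0.780000 − 0.650000) / (0.301548 − (-0.154898)) = 0.780000 − (0.039201)/(0.456447) = 0.694116

0.6941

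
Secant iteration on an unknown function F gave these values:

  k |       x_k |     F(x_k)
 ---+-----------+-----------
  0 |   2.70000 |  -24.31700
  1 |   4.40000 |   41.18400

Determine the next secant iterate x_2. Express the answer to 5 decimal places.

3.33112

x_2 = 4.40000 − 41.18400·(4.40000 − 2.70000) / (41.18400 − (-24.31700))
   = 4.40000 − (70.0128000)/(65.5010000) = 3.3311186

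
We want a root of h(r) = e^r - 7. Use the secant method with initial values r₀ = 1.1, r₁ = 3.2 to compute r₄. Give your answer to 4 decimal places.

h(1.1) = -3.995834, h(3.2) = 17.532530
r₂ = 3.200000 − 17.532530·(3.200000 − 1.100000) / (17.532530 − (-3.995834)) = 3.200000 − (36.818313)/(21.528364) = 1.489777
h(1.489777) = -2.563896
r₃ = 1.489777 − (-2.563896)·(1.489777 − 3.200000) / (-2.563896 − 17.532530) = 1.489777 − (4.384835)/(-20.096426) = 1.707966
h(1.707966) = -1.482271
r₄ = 1.707966 − (-1.482271)·(1.707966 − 1.489777) / (-1.482271 − (-2.563896)) = 1.707966 − (-0.323416)/(1.081625) = 2.006976

2.0070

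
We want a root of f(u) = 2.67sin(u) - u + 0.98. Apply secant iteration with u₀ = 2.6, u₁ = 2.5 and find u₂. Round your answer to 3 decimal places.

2.524

f(2.6) = -0.24361, f(2.5) = 0.07792
u₂ = 2.50000 − 0.07792·(2.50000 − 2.60000) / (0.07792 − (-0.24361)) = 2.50000 − (-0.00779)/(0.32153) = 2.52423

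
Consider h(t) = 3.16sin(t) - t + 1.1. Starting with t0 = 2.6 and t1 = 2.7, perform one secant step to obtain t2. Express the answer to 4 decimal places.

2.6341

h(2.6) = 0.128984, h(2.7) = -0.249480
t2 = 2.700000 − (-0.249480)·(2.700000 − 2.600000) / (-0.249480 − 0.128984) = 2.700000 − (-0.024948)/(-0.378464) = 2.634081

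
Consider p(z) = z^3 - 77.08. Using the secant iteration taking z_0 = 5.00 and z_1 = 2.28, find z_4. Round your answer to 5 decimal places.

p(5.00) = 47.9200000, p(2.28) = -65.2276480
z_2 = 2.2800000 − (-65.2276480)·(2.2800000 − 5.0000000) / (-65.2276480 − 47.9200000) = 2.2800000 − (177.4192026)/(-113.1476480) = 3.8480326
p(3.8480326) = -20.1008149
z_3 = 3.8480326 − (-20.1008149)·(3.8480326 − 2.2800000) / (-20.1008149 − (-65.2276480)) = 3.8480326 − (-31.5187334)/(45.1268331) = 4.5464803
p(4.5464803) = 16.8979462
z_4 = 4.5464803 − 16.8979462·(4.5464803 − 3.8480326) / (16.8979462 − (-20.1008149)) = 4.5464803 − (11.8023319)/(36.9987611) = 4.2274877

4.22749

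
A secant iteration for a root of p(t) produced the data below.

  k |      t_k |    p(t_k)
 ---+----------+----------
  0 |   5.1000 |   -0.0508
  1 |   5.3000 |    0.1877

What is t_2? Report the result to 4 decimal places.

5.1426

t_2 = 5.3000 − 0.1877·(5.3000 − 5.1000) / (0.1877 − (-0.0508))
   = 5.3000 − (0.037540)/(0.238500) = 5.142600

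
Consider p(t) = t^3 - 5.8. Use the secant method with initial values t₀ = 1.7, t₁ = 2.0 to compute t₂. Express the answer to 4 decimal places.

p(1.7) = -0.887000, p(2.0) = 2.200000
t₂ = 2.000000 − 2.200000·(2.000000 − 1.700000) / (2.200000 − (-0.887000)) = 2.000000 − (0.660000)/(3.087000) = 1.786200

1.7862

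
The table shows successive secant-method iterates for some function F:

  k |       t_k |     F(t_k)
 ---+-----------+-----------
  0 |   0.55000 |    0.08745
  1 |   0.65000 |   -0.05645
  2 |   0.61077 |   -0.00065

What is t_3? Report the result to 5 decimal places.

t_3 = 0.61077 − (-0.00065)·(0.61077 − 0.65000) / (-0.00065 − (-0.05645))
   = 0.61077 − (0.0000255)/(0.0558000) = 0.6103130

0.61031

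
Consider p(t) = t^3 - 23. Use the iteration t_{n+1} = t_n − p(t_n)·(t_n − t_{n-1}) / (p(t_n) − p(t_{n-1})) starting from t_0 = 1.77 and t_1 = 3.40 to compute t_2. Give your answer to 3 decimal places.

p(1.77) = -17.45477, p(3.40) = 16.30400
t_2 = 3.40000 − 16.30400·(3.40000 − 1.77000) / (16.30400 − (-17.45477)) = 3.40000 − (26.57552)/(33.75877) = 2.61278

2.613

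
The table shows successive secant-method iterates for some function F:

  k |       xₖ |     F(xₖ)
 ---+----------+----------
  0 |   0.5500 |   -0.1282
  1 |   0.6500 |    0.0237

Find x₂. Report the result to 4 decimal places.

0.6344

x₂ = 0.6500 − 0.0237·(0.6500 − 0.5500) / (0.0237 − (-0.1282))
   = 0.6500 − (0.002370)/(0.151900) = 0.634398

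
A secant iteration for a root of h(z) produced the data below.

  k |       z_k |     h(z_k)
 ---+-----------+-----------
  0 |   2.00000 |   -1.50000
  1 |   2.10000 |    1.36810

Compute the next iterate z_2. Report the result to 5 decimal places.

z_2 = 2.10000 − 1.36810·(2.10000 − 2.00000) / (1.36810 − (-1.50000))
   = 2.10000 − (0.1368100)/(2.8681000) = 2.0522994

2.05230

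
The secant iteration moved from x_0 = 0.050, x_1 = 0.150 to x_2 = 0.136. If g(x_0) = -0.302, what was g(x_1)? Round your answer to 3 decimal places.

The secant line through (0.050, -0.302) and (0.150, g(x_1)) crosses zero at x_2 = 0.136.
So (0.050, -0.302), (0.150, g(x_1)), (0.136, 0) are collinear:
g(x_1) = -0.302 · (0.150 − 0.136) / (0.050 − 0.136) = -0.302 · (0.01400)/(-0.08600) = 0.04916

0.049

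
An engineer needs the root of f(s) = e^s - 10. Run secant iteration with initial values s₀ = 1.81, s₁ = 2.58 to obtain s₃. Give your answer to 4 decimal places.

f(1.81) = -3.889553, f(2.58) = 3.197138
s₂ = 2.580000 − 3.197138·(2.580000 − 1.810000) / (3.197138 − (-3.889553)) = 2.580000 − (2.461796)/(7.086691) = 2.232617
f(2.232617) = -0.675765
s₃ = 2.232617 − (-0.675765)·(2.232617 − 2.580000) / (-0.675765 − 3.197138) = 2.232617 − (0.234749)/(-3.872903) = 2.293230

2.2932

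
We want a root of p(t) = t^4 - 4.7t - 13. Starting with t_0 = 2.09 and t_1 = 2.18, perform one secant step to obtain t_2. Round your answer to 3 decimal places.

2.199

p(2.09) = -3.74270, p(2.18) = -0.66069
t_2 = 2.18000 − (-0.66069)·(2.18000 − 2.09000) / (-0.66069 − (-3.74270)) = 2.18000 − (-0.05946)/(3.08201) = 2.19929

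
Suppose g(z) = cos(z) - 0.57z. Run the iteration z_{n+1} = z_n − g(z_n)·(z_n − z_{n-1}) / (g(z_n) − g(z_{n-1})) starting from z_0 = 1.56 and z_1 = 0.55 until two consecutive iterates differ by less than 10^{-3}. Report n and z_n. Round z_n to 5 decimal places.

g(1.56) = -0.8784039, g(0.55) = 0.5390245
z_2 = 0.5500000 − 0.5390245·(-1.0100000)/(1.4174284) = 0.9340863;  |Δ| = 0.3840863
g(0.9340863) = 0.0621242
z_3 = 0.9340863 − 0.0621242·(0.3840863)/(-0.4769003) = 0.9841199;  |Δ| = 0.0500336
g(0.9841199) = -0.0073521
z_4 = 0.9841199 − (-0.0073521)·(0.0500336)/(-0.0694763) = 0.9788253;  |Δ| = 0.0052946
g(0.9788253) = 0.0000674
z_5 = 0.9788253 − 0.0000674·(-0.0052946)/(0.0074194) = 0.9788733;  |Δ| = 0.0000481
|z_5 − z_4| = 0.0000481 < 10^{-3}

n = 5, z_n = 0.97887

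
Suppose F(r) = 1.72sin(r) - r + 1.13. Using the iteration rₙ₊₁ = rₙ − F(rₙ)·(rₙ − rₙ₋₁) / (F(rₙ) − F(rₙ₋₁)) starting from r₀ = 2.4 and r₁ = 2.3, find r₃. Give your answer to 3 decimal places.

2.352

F(2.4) = -0.10820, F(2.3) = 0.11261
r₂ = 2.30000 − 0.11261·(2.30000 − 2.40000) / (0.11261 − (-0.10820)) = 2.30000 − (-0.01126)/(0.22082) = 2.35100
F(2.35100) = 0.00153
r₃ = 2.35100 − 0.00153·(2.35100 − 2.30000) / (0.00153 − 0.11261) = 2.35100 − (0.00008)/(-0.11108) = 2.35170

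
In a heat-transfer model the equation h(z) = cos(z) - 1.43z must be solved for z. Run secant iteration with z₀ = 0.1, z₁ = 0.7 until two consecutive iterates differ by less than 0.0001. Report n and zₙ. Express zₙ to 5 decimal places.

h(0.1) = 0.8520042, h(0.7) = -0.2361578
z₂ = 0.7000000 − (-0.2361578)·(0.6000000)/(-1.0881620) = 0.5697853;  |Δ| = 0.1302147
h(0.5697853) = 0.0272238
z₃ = 0.5697853 − 0.0272238·(-0.1302147)/(0.2633817) = 0.5832446;  |Δ| = 0.0134593
h(0.5832446) = 0.0006403
z₄ = 0.5832446 − 0.0006403·(0.0134593)/(-0.0265836) = 0.5835688;  |Δ| = 0.0003242
h(0.5835688) = -0.0000019
z₅ = 0.5835688 − (-0.0000019)·(0.0003242)/(-0.0006421) = 0.5835679;  |Δ| = 0.0000009
|z₅ − z₄| = 0.0000009 < 0.0001

n = 5, zₙ = 0.58357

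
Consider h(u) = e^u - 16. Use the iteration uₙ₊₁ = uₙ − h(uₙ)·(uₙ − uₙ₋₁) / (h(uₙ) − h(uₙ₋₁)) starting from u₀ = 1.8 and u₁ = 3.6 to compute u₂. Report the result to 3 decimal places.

2.386

h(1.8) = -9.95035, h(3.6) = 20.59823
u₂ = 3.60000 − 20.59823·(3.60000 − 1.80000) / (20.59823 − (-9.95035)) = 3.60000 − (37.07682)/(30.54859) = 2.38630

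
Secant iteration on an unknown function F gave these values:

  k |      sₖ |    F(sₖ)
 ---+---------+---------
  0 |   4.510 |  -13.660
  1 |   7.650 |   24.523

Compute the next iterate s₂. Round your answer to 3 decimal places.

s₂ = 7.650 − 24.523·(7.650 − 4.510) / (24.523 − (-13.660))
   = 7.650 − (77.00222)/(38.18300) = 5.63334

5.633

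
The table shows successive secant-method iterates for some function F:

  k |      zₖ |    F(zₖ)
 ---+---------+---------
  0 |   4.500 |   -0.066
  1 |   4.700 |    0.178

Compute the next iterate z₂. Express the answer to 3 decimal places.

z₂ = 4.700 − 0.178·(4.700 − 4.500) / (0.178 − (-0.066))
   = 4.700 − (0.03560)/(0.24400) = 4.55410

4.554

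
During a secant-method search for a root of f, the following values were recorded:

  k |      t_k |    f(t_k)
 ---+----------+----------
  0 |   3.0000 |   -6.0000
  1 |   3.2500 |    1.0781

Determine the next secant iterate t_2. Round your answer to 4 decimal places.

t_2 = 3.2500 − 1.0781·(3.2500 − 3.0000) / (1.0781 − (-6.0000))
   = 3.2500 − (0.269525)/(7.078100) = 3.211921

3.2119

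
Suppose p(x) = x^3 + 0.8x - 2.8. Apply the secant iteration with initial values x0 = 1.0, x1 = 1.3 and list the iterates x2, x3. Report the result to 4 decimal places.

1.2088, 1.2209

p(1.0) = -1.000000, p(1.3) = 0.437000
x2 = 1.300000 − 0.437000·(1.300000 − 1.000000) / (0.437000 − (-1.000000)) = 1.300000 − (0.131100)/(1.437000) = 1.208768
p(1.208768) = -0.066829
x3 = 1.208768 − (-0.066829)·(1.208768 − 1.300000) / (-0.066829 − 0.437000) = 1.208768 − (0.006097)/(-0.503829) = 1.220869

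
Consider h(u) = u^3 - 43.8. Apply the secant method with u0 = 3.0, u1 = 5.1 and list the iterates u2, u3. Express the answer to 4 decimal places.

3.3339, 3.4585

h(3.0) = -16.800000, h(5.1) = 88.851000
u2 = 5.100000 − 88.851000·(5.100000 − 3.000000) / (88.851000 − (-16.800000)) = 5.100000 − (186.587100)/(105.651000) = 3.333930
h(3.333930) = -6.743083
u3 = 3.333930 − (-6.743083)·(3.333930 − 5.100000) / (-6.743083 − 88.851000) = 3.333930 − (11.908758)/(-95.594083) = 3.458506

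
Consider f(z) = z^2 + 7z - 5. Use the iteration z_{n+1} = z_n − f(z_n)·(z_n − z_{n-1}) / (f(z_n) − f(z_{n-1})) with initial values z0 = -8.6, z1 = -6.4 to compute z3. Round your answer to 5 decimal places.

f(-8.6) = 8.7600000, f(-6.4) = -8.8400000
z2 = -6.4000000 − (-8.8400000)·(-6.4000000 − (-8.6000000)) / (-8.8400000 − 8.7600000) = -6.4000000 − (-19.4480000)/(-17.6000000) = -7.5050000
f(-7.5050000) = -1.2099750
z3 = -7.5050000 − (-1.2099750)·(-7.5050000 − (-6.4000000)) / (-1.2099750 − (-8.8400000)) = -7.5050000 − (1.3370224)/(7.6300250) = -7.6802317

-7.68023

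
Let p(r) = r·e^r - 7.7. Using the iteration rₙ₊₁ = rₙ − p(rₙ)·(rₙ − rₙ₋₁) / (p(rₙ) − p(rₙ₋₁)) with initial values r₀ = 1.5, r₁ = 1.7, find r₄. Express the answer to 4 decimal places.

p(1.5) = -0.977466, p(1.7) = 1.605711
r₂ = 1.700000 − 1.605711·(1.700000 − 1.500000) / (1.605711 − (-0.977466)) = 1.700000 − (0.321142)/(2.583177) = 1.575679
p(1.575679) = -0.083127
r₃ = 1.575679 − (-0.083127)·(1.575679 − 1.700000) / (-0.083127 − 1.605711) = 1.575679 − (0.010334)/(-1.688837) = 1.581799
p(1.581799) = -0.006613
r₄ = 1.581799 − (-0.006613)·(1.581799 − 1.575679) / (-0.006613 − (-0.083127)) = 1.581799 − (-0.000040)/(0.076514) = 1.582327

1.5823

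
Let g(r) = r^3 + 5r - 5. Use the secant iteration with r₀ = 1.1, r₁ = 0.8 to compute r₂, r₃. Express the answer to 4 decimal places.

g(1.1) = 1.831000, g(0.8) = -0.488000
r₂ = 0.800000 − (-0.488000)·(0.800000 − 1.100000) / (-0.488000 − 1.831000) = 0.800000 − (0.146400)/(-2.319000) = 0.863131
g(0.863131) = -0.041319
r₃ = 0.863131 − (-0.041319)·(0.863131 − 0.800000) / (-0.041319 − (-0.488000)) = 0.863131 − (-0.002609)/(0.446681) = 0.868970

0.8631, 0.8690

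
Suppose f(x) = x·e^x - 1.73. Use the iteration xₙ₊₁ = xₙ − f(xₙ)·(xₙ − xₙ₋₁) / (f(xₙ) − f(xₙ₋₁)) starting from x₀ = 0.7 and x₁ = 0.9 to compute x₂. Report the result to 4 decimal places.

f(0.7) = -0.320373, f(0.9) = 0.483643
x₂ = 0.900000 − 0.483643·(0.900000 − 0.700000) / (0.483643 − (-0.320373)) = 0.900000 − (0.096729)/(0.804016) = 0.779693

0.7797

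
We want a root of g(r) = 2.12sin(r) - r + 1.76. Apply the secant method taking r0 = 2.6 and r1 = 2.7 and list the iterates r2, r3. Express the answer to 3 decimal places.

2.688, 2.688

g(2.6) = 0.25286, g(2.7) = -0.03395
r2 = 2.70000 − (-0.03395)·(2.70000 − 2.60000) / (-0.03395 − 0.25286) = 2.70000 − (-0.00340)/(-0.28682) = 2.68816
g(2.68816) = 0.00051
r3 = 2.68816 − 0.00051·(2.68816 − 2.70000) / (0.00051 − (-0.03395)) = 2.68816 − (-0.00001)/(0.03446) = 2.68834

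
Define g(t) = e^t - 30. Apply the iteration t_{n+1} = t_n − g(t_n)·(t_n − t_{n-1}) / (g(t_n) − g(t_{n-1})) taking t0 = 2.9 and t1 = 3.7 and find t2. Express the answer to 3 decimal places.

g(2.9) = -11.82585, g(3.7) = 10.44730
t2 = 3.70000 − 10.44730·(3.70000 − 2.90000) / (10.44730 − (-11.82585)) = 3.70000 − (8.35784)/(22.27316) = 3.32476

3.325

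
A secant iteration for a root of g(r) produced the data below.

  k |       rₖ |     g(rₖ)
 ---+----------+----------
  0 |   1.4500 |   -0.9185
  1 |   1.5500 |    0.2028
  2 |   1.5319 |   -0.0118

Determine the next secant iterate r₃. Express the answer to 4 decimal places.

1.5329

r₃ = 1.5319 − (-0.0118)·(1.5319 − 1.5500) / (-0.0118 − 0.2028)
   = 1.5319 − (0.000214)/(-0.214600) = 1.532895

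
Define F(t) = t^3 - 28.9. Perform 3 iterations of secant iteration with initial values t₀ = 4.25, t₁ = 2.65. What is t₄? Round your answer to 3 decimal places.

3.068

F(4.25) = 47.86563, F(2.65) = -10.29038
t₂ = 2.65000 − (-10.29038)·(2.65000 − 4.25000) / (-10.29038 − 47.86563) = 2.65000 − (16.46460)/(-58.15600) = 2.93311
F(2.93311) = -3.66604
t₃ = 2.93311 − (-3.66604)·(2.93311 − 2.65000) / (-3.66604 − (-10.29038)) = 2.93311 − (-1.03790)/(6.62434) = 3.08979
F(3.08979) = 0.59761
t₄ = 3.08979 − 0.59761·(3.08979 − 2.93311) / (0.59761 − (-3.66604)) = 3.08979 − (0.09363)/(4.26365) = 3.06783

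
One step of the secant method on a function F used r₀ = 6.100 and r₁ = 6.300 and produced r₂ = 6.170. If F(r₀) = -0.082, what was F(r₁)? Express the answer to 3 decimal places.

The secant line through (6.100, -0.082) and (6.300, F(r₁)) crosses zero at r₂ = 6.170.
So (6.100, -0.082), (6.300, F(r₁)), (6.170, 0) are collinear:
F(r₁) = -0.082 · (6.300 − 6.170) / (6.100 − 6.170) = -0.082 · (0.13000)/(-0.07000) = 0.15229

0.152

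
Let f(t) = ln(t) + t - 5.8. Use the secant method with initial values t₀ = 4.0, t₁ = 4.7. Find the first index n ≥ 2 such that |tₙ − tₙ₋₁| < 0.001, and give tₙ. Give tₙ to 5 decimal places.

n = 4, tₙ = 4.33360

f(4.0) = -0.4137056, f(4.7) = 0.4475625
t₂ = 4.7000000 − 0.4475625·(0.7000000)/(0.8612681) = 4.3362413;  |Δ| = 0.3637587
f(4.3362413) = 0.0032492
t₃ = 4.3362413 − 0.0032492·(-0.3637587)/(-0.4443133) = 4.3335812;  |Δ| = 0.0026602
f(4.3335812) = -0.0000246
t₄ = 4.3335812 − (-0.0000246)·(-0.0026602)/(-0.0032738) = 4.3336011;  |Δ| = 0.0000200
|t₄ − t₃| = 0.0000200 < 0.001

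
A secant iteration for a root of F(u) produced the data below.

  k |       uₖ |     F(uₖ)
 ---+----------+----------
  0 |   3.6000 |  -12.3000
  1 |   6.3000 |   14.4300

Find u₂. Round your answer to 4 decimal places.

u₂ = 6.3000 − 14.4300·(6.3000 − 3.6000) / (14.4300 − (-12.3000))
   = 6.3000 − (38.961000)/(26.730000) = 4.842424

4.8424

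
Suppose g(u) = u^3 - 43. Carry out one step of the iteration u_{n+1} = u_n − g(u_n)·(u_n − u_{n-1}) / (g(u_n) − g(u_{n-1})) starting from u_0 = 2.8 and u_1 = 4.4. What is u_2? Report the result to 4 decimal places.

3.3326

g(2.8) = -21.048000, g(4.4) = 42.184000
u_2 = 4.400000 − 42.184000·(4.400000 − 2.800000) / (42.184000 − (-21.048000)) = 4.400000 − (67.494400)/(63.232000) = 3.332591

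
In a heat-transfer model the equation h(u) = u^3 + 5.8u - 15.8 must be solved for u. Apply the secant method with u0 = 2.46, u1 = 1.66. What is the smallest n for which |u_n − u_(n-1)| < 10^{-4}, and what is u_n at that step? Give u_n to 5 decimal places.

h(2.46) = 13.3549360, h(1.66) = -1.5977040
u2 = 1.6600000 − (-1.5977040)·(-0.8000000)/(-14.9526400) = 1.7454808;  |Δ| = 0.0854808
h(1.7454808) = -0.3582498
u3 = 1.7454808 − (-0.3582498)·(0.0854808)/(1.2394542) = 1.7701880;  |Δ| = 0.0247072
h(1.7701880) = 0.0140904
u4 = 1.7701880 − 0.0140904·(0.0247072)/(0.3723403) = 1.7692530;  |Δ| = 0.0009350
h(1.7692530) = -0.0001175
u5 = 1.7692530 − (-0.0001175)·(-0.0009350)/(-0.0142079) = 1.7692607;  |Δ| = 0.0000077
|u5 − u4| = 0.0000077 < 10^{-4}

n = 5, u_n = 1.76926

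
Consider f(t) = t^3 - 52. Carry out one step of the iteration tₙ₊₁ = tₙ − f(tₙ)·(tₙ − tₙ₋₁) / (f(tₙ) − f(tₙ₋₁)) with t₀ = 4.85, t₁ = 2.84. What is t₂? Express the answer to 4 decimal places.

f(4.85) = 62.084125, f(2.84) = -29.093696
t₂ = 2.840000 − (-29.093696)·(2.840000 − 4.850000) / (-29.093696 − 62.084125) = 2.840000 − (58.478329)/(-91.177821) = 3.481366

3.4814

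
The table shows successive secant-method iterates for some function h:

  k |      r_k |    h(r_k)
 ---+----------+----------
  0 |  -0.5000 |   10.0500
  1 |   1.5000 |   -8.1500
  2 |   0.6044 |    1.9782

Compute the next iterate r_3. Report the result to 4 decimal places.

r_3 = 0.6044 − 1.9782·(0.6044 − 1.5000) / (1.9782 − (-8.1500))
   = 0.6044 − (-1.771676)/(10.128200) = 0.779325

0.7793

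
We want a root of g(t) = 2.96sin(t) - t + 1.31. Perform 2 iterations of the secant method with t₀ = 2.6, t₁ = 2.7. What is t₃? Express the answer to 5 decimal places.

g(2.6) = 0.2358841, g(2.7) = -0.1249556
t₂ = 2.7000000 − (-0.1249556)·(2.7000000 − 2.6000000) / (-0.1249556 − 0.2358841) = 2.7000000 − (-0.0124956)/(-0.3608396) = 2.6653709
g(2.6653709) = 0.0015660
t₃ = 2.6653709 − 0.0015660·(2.6653709 − 2.7000000) / (0.0015660 − (-0.1249556)) = 2.6653709 − (-0.0000542)/(0.1265215) = 2.6657995

2.66580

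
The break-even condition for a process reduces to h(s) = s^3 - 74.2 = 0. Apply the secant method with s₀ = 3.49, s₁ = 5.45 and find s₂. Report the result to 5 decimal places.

4.01036

h(3.49) = -31.6914510, h(5.45) = 87.6786250
s₂ = 5.4500000 − 87.6786250·(5.4500000 − 3.4900000) / (87.6786250 − (-31.6914510)) = 5.4500000 − (171.8501050)/(119.3700760) = 4.0103586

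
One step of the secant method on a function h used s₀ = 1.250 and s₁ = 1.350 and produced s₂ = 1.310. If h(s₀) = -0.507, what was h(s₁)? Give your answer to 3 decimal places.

The secant line through (1.250, -0.507) and (1.350, h(s₁)) crosses zero at s₂ = 1.310.
So (1.250, -0.507), (1.350, h(s₁)), (1.310, 0) are collinear:
h(s₁) = -0.507 · (1.350 − 1.310) / (1.250 − 1.310) = -0.507 · (0.04000)/(-0.06000) = 0.33800

0.338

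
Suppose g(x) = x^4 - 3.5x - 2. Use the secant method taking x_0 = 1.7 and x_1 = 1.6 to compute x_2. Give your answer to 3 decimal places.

1.672

g(1.7) = 0.40210, g(1.6) = -1.04640
x_2 = 1.60000 − (-1.04640)·(1.60000 − 1.70000) / (-1.04640 − 0.40210) = 1.60000 − (0.10464)/(-1.44850) = 1.67224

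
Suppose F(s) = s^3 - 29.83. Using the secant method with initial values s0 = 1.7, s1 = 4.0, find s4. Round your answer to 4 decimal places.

3.1190

F(1.7) = -24.917000, F(4.0) = 34.170000
s2 = 4.000000 − 34.170000·(4.000000 − 1.700000) / (34.170000 − (-24.917000)) = 4.000000 − (78.591000)/(59.087000) = 2.669910
F(2.669910) = -10.797752
s3 = 2.669910 − (-10.797752)·(2.669910 − 4.000000) / (-10.797752 − 34.170000) = 2.669910 − (14.361976)/(-44.967752) = 2.989294
F(2.989294) = -3.118021
s4 = 2.989294 − (-3.118021)·(2.989294 − 2.669910) / (-3.118021 − (-10.797752)) = 2.989294 − (-0.995846)/(7.679730) = 3.118966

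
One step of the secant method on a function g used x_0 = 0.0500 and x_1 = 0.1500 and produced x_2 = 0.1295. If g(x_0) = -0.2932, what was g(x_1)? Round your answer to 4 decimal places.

0.0756

The secant line through (0.0500, -0.2932) and (0.1500, g(x_1)) crosses zero at x_2 = 0.1295.
So (0.0500, -0.2932), (0.1500, g(x_1)), (0.1295, 0) are collinear:
g(x_1) = -0.2932 · (0.1500 − 0.1295) / (0.0500 − 0.1295) = -0.2932 · (0.020500)/(-0.079500) = 0.075605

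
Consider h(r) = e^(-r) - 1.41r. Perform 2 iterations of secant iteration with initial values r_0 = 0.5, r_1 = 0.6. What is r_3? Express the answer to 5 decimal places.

h(0.5) = -0.0984693, h(0.6) = -0.2971884
r_2 = 0.6000000 − (-0.2971884)·(0.6000000 − 0.5000000) / (-0.2971884 − (-0.0984693)) = 0.6000000 − (-0.0297188)/(-0.1987190) = 0.4504480
h(0.4504480) = 0.0022110
r_3 = 0.4504480 − 0.0022110·(0.4504480 − 0.6000000) / (0.0022110 − (-0.2971884)) = 0.4504480 − (-0.0003307)/(0.2993993) = 0.4515524

0.45155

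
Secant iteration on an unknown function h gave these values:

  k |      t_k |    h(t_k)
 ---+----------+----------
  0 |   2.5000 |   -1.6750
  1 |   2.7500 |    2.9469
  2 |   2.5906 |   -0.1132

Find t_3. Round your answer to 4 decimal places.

t_3 = 2.5906 − (-0.1132)·(2.5906 − 2.7500) / (-0.1132 − 2.9469)
   = 2.5906 − (0.018044)/(-3.060100) = 2.596497

2.5965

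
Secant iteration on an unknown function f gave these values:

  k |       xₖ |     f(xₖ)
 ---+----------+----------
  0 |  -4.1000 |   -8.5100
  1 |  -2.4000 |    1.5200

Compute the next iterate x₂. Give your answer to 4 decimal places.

-2.6576

x₂ = -2.4000 − 1.5200·(-2.4000 − (-4.1000)) / (1.5200 − (-8.5100))
   = -2.4000 − (2.584000)/(10.030000) = -2.657627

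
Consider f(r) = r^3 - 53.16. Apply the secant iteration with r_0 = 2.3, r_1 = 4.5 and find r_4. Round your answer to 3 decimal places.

f(2.3) = -40.99300, f(4.5) = 37.96500
r_2 = 4.50000 − 37.96500·(4.50000 − 2.30000) / (37.96500 − (-40.99300)) = 4.50000 − (83.52300)/(78.95800) = 3.44218
f(3.44218) = -12.37482
r_3 = 3.44218 − (-12.37482)·(3.44218 − 4.50000) / (-12.37482 − 37.96500) = 3.44218 − (13.09027)/(-50.33982) = 3.70222
f(3.70222) = -2.41566
r_4 = 3.70222 − (-2.41566)·(3.70222 − 3.44218) / (-2.41566 − (-12.37482)) = 3.70222 − (-0.62816)/(9.95915) = 3.76530

3.765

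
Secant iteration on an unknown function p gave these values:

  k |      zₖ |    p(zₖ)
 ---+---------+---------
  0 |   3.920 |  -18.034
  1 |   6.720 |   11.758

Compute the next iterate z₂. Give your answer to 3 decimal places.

5.615

z₂ = 6.720 − 11.758·(6.720 − 3.920) / (11.758 − (-18.034))
   = 6.720 − (32.92240)/(29.79200) = 5.61492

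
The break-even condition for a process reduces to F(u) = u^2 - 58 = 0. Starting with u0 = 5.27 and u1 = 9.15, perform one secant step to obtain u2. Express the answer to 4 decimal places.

F(5.27) = -30.227100, F(9.15) = 25.722500
u2 = 9.150000 − 25.722500·(9.150000 − 5.270000) / (25.722500 − (-30.227100)) = 9.150000 − (99.803300)/(55.949600) = 7.366193

7.3662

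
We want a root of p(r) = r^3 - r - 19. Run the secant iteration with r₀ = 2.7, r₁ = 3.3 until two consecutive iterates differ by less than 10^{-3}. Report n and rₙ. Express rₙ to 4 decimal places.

n = 5, rₙ = 2.7932

p(2.7) = -2.017000, p(3.3) = 13.637000
r₂ = 3.300000 − 13.637000·(0.600000)/(15.654000) = 2.777309;  |Δ| = 0.522691
p(2.777309) = -0.354681
r₃ = 2.777309 − (-0.354681)·(-0.522691)/(-13.991681) = 2.790559;  |Δ| = 0.013250
p(2.790559) = -0.059858
r₄ = 2.790559 − (-0.059858)·(0.013250)/(0.294823) = 2.793249;  |Δ| = 0.002690
p(2.793249) = 0.000359
r₅ = 2.793249 − 0.000359·(0.002690)/(0.060217) = 2.793233;  |Δ| = 0.000016
|r₅ − r₄| = 0.000016 < 10^{-3}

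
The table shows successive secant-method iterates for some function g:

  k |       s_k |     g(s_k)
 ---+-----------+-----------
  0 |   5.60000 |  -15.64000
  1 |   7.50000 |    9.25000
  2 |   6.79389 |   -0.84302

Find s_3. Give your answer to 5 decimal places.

s_3 = 6.79389 − (-0.84302)·(6.79389 − 7.50000) / (-0.84302 − 9.25000)
   = 6.79389 − (0.5952649)/(-10.0930200) = 6.8528679

6.85287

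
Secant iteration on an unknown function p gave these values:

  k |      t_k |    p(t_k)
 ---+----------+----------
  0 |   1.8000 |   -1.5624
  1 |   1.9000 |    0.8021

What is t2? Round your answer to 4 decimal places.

1.8661

t2 = 1.9000 − 0.8021·(1.9000 − 1.8000) / (0.8021 − (-1.5624))
   = 1.9000 − (0.080210)/(2.364500) = 1.866077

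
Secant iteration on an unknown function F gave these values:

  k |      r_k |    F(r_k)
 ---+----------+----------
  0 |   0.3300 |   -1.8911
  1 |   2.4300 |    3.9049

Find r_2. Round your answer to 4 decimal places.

r_2 = 2.4300 − 3.9049·(2.4300 − 0.3300) / (3.9049 − (-1.8911))
   = 2.4300 − (8.200290)/(5.796000) = 1.015181

1.0152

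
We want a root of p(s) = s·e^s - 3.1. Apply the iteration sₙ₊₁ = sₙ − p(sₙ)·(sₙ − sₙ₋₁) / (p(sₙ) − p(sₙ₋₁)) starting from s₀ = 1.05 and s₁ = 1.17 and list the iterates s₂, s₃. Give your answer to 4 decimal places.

1.0655, 1.0667

p(1.05) = -0.099466, p(1.17) = 0.669731
s₂ = 1.170000 − 0.669731·(1.170000 − 1.050000) / (0.669731 − (-0.099466)) = 1.170000 − (0.080368)/(0.769198) = 1.065517
p(1.065517) = -0.007506
s₃ = 1.065517 − (-0.007506)·(1.065517 − 1.170000) / (-0.007506 − 0.669731) = 1.065517 − (0.000784)/(-0.677237) = 1.066675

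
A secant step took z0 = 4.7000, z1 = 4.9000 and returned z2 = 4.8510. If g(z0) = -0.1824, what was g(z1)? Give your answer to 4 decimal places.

The secant line through (4.7000, -0.1824) and (4.9000, g(z1)) crosses zero at z2 = 4.8510.
So (4.7000, -0.1824), (4.9000, g(z1)), (4.8510, 0) are collinear:
g(z1) = -0.1824 · (4.9000 − 4.8510) / (4.7000 − 4.8510) = -0.1824 · (0.049000)/(-0.151000) = 0.059189

0.0592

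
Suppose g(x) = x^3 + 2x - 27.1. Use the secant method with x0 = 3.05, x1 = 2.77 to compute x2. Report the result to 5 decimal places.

2.78116

g(3.05) = 7.3726250, g(2.77) = -0.3060670
x2 = 2.7700000 − (-0.3060670)·(2.7700000 − 3.0500000) / (-0.3060670 − 7.3726250) = 2.7700000 − (0.0856988)/(-7.6786920) = 2.7811606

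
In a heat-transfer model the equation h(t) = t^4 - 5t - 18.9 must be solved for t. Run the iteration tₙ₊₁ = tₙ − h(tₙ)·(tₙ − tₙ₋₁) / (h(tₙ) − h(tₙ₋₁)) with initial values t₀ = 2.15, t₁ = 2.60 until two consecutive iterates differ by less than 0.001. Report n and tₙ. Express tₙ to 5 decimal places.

n = 5, tₙ = 2.35323

h(2.15) = -8.2824938, h(2.60) = 13.7976000
t₂ = 2.6000000 − 13.7976000·(0.4500000)/(22.0800938) = 2.3188001;  |Δ| = 0.2811999
h(2.3188001) = -1.5836574
t₃ = 2.3188001 − (-1.5836574)·(-0.2811999)/(-15.3812574) = 2.3477525;  |Δ| = 0.0289524
h(2.3477525) = -0.2572599
t₄ = 2.3477525 − (-0.2572599)·(0.0289524)/(1.3263975) = 2.3533679;  |Δ| = 0.0056154
h(2.3533679) = 0.0063772
t₅ = 2.3533679 − 0.0063772·(0.0056154)/(0.2636371) = 2.3532321;  |Δ| = 0.0001358
|t₅ − t₄| = 0.0001358 < 0.001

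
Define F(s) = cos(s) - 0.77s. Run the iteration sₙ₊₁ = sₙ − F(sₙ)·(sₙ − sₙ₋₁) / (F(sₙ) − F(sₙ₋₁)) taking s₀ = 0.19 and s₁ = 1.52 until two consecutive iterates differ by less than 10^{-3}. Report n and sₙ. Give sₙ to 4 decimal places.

F(0.19) = 0.835704, F(1.52) = -1.119626
s₂ = 1.520000 − (-1.119626)·(1.330000)/(-1.955330) = 0.758439;  |Δ| = 0.761561
F(0.758439) = 0.141912
s₃ = 0.758439 − 0.141912·(-0.761561)/(1.261537) = 0.844108;  |Δ| = 0.085669
F(0.844108) = 0.014435
s₄ = 0.844108 − 0.014435·(0.085669)/(-0.127477) = 0.853809;  |Δ| = 0.009701
F(0.853809) = -0.000316
s₅ = 0.853809 − (-0.000316)·(0.009701)/(-0.014750) = 0.853601;  |Δ| = 0.000208
|s₅ − s₄| = 0.000208 < 10^{-3}

n = 5, sₙ = 0.8536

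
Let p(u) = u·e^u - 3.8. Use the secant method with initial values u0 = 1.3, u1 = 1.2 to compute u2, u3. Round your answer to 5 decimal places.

1.17657, 1.17436

p(1.3) = 0.9700857, p(1.2) = 0.1841403
u2 = 1.2000000 − 0.1841403·(1.2000000 − 1.3000000) / (0.1841403 − 0.9700857) = 1.2000000 − (-0.0184140)/(-0.7859454) = 1.1765709
p(1.1765709) = 0.0158941
u3 = 1.1765709 − 0.0158941·(1.1765709 − 1.2000000) / (0.0158941 − 0.1841403) = 1.1765709 − (-0.0003724)/(-0.1682462) = 1.1743575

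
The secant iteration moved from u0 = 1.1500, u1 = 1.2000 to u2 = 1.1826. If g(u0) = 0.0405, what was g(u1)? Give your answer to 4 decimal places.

The secant line through (1.1500, 0.0405) and (1.2000, g(u1)) crosses zero at u2 = 1.1826.
So (1.1500, 0.0405), (1.2000, g(u1)), (1.1826, 0) are collinear:
g(u1) = 0.0405 · (1.2000 − 1.1826) / (1.1500 − 1.1826) = 0.0405 · (0.017400)/(-0.032600) = -0.021617

-0.0216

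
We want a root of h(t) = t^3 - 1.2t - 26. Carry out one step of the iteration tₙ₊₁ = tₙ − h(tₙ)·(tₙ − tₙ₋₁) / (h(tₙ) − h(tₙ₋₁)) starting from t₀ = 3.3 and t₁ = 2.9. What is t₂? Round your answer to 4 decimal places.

3.0840

h(3.3) = 5.977000, h(2.9) = -5.091000
t₂ = 2.900000 − (-5.091000)·(2.900000 − 3.300000) / (-5.091000 − 5.977000) = 2.900000 − (2.036400)/(-11.068000) = 3.083990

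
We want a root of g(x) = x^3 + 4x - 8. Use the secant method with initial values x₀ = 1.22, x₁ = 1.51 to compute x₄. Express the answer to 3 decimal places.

1.365

g(1.22) = -1.30415, g(1.51) = 1.48295
x₂ = 1.51000 − 1.48295·(1.51000 − 1.22000) / (1.48295 − (-1.30415)) = 1.51000 − (0.43006)/(2.78710) = 1.35570
g(1.35570) = -0.08555
x₃ = 1.35570 − (-0.08555)·(1.35570 − 1.51000) / (-0.08555 − 1.48295) = 1.35570 − (0.01320)/(-1.56850) = 1.36411
g(1.36411) = -0.00519
x₄ = 1.36411 − (-0.00519)·(1.36411 − 1.35570) / (-0.00519 − (-0.08555)) = 1.36411 − (-0.00004)/(0.08036) = 1.36466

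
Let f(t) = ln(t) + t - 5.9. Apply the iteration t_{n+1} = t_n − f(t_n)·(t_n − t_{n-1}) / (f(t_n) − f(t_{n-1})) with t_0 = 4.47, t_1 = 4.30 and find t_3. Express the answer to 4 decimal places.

f(4.47) = 0.067388, f(4.30) = -0.141385
t_2 = 4.300000 − (-0.141385)·(4.300000 − 4.470000) / (-0.141385 − 0.067388) = 4.300000 − (0.024035)/(-0.208773) = 4.415127
f(4.415127) = 0.000164
t_3 = 4.415127 − 0.000164·(4.415127 − 4.300000) / (0.000164 − (-0.141385)) = 4.415127 − (0.000019)/(0.141549) = 4.414994

4.4150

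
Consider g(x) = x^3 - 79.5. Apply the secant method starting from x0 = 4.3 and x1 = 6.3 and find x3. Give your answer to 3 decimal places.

g(4.3) = 0.00700, g(6.3) = 170.54700
x2 = 6.30000 − 170.54700·(6.30000 − 4.30000) / (170.54700 − 0.00700) = 6.30000 − (341.09400)/(170.54000) = 4.29992
g(4.29992) = 0.00245
x3 = 4.29992 − 0.00245·(4.29992 − 6.30000) / (0.00245 − 170.54700) = 4.29992 − (-0.00489)/(-170.54455) = 4.29989

4.300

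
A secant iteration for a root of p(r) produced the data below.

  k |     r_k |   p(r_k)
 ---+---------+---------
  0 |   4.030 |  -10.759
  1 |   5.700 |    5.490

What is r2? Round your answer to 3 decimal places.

r2 = 5.700 − 5.490·(5.700 − 4.030) / (5.490 − (-10.759))
   = 5.700 − (9.16830)/(16.24900) = 5.13576

5.136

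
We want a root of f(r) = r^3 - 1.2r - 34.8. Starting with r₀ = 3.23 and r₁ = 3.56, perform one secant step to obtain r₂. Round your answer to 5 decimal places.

3.37901

f(3.23) = -4.9777330, f(3.56) = 6.0460160
r₂ = 3.5600000 − 6.0460160·(3.5600000 − 3.2300000) / (6.0460160 − (-4.9777330)) = 3.5600000 − (1.9951853)/(11.0237490) = 3.3790103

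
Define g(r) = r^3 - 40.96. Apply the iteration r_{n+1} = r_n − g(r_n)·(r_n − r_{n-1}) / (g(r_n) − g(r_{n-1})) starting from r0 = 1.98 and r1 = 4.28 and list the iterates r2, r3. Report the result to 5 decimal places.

3.06089, 3.36202

g(1.98) = -33.1976080, g(4.28) = 37.4427520
r2 = 4.2800000 − 37.4427520·(4.2800000 − 1.9800000) / (37.4427520 − (-33.1976080)) = 4.2800000 − (86.1183296)/(70.6403600) = 3.0608906
g(3.0608906) = -12.2823601
r3 = 3.0608906 − (-12.2823601)·(3.0608906 − 4.2800000) / (-12.2823601 − 37.4427520) = 3.0608906 − (14.9735412)/(-49.7251121) = 3.3620169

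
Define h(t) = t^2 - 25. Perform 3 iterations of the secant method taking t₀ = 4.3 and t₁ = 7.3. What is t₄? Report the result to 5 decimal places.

5.00037

h(4.3) = -6.5100000, h(7.3) = 28.2900000
t₂ = 7.3000000 − 28.2900000·(7.3000000 − 4.3000000) / (28.2900000 − (-6.5100000)) = 7.3000000 − (84.8700000)/(34.8000000) = 4.8612069
h(4.8612069) = -1.3686675
t₃ = 4.8612069 − (-1.3686675)·(4.8612069 − 7.3000000) / (-1.3686675 − 28.2900000) = 4.8612069 − (3.3378969)/(-29.6586675) = 4.9737506
h(4.9737506) = -0.2618048
t₄ = 4.9737506 − (-0.2618048)·(4.9737506 − 4.8612069) / (-0.2618048 − (-1.3686675)) = 4.9737506 − (-0.0294645)/(1.1068627) = 5.0003704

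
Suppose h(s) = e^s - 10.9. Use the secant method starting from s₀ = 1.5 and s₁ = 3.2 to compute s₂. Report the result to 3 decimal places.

2.044

h(1.5) = -6.41831, h(3.2) = 13.63253
s₂ = 3.20000 − 13.63253·(3.20000 − 1.50000) / (13.63253 − (-6.41831)) = 3.20000 − (23.17530)/(20.05084) = 2.04417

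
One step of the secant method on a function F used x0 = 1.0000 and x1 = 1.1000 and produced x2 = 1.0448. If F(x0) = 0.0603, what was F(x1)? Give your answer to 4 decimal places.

-0.0743

The secant line through (1.0000, 0.0603) and (1.1000, F(x1)) crosses zero at x2 = 1.0448.
So (1.0000, 0.0603), (1.1000, F(x1)), (1.0448, 0) are collinear:
F(x1) = 0.0603 · (1.1000 − 1.0448) / (1.0000 − 1.0448) = 0.0603 · (0.055200)/(-0.044800) = -0.074298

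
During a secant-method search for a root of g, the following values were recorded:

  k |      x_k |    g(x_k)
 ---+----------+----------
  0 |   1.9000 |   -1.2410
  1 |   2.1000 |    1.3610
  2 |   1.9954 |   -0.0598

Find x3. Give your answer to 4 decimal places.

x3 = 1.9954 − (-0.0598)·(1.9954 − 2.1000) / (-0.0598 − 1.3610)
   = 1.9954 − (0.006255)/(-1.420800) = 1.999803

1.9998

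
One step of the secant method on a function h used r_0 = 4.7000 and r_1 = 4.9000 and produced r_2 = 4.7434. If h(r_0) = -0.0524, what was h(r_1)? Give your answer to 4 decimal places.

The secant line through (4.7000, -0.0524) and (4.9000, h(r_1)) crosses zero at r_2 = 4.7434.
So (4.7000, -0.0524), (4.9000, h(r_1)), (4.7434, 0) are collinear:
h(r_1) = -0.0524 · (4.9000 − 4.7434) / (4.7000 − 4.7434) = -0.0524 · (0.156600)/(-0.043400) = 0.189075

0.1891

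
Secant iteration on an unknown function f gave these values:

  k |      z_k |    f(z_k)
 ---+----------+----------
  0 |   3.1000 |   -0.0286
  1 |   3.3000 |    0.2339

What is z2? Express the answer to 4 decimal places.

z2 = 3.3000 − 0.2339·(3.3000 − 3.1000) / (0.2339 − (-0.0286))
   = 3.3000 − (0.046780)/(0.262500) = 3.121790

3.1218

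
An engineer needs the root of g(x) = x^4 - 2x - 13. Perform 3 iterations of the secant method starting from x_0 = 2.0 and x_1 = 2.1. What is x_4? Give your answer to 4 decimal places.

2.0325

g(2.0) = -1.000000, g(2.1) = 2.248100
x_2 = 2.100000 − 2.248100·(2.100000 − 2.000000) / (2.248100 − (-1.000000)) = 2.100000 − (0.224810)/(3.248100) = 2.030787
g(2.030787) = -0.053400
x_3 = 2.030787 − (-0.053400)·(2.030787 − 2.100000) / (-0.053400 − 2.248100) = 2.030787 − (0.003696)/(-2.301500) = 2.032393
g(2.032393) = -0.002750
x_4 = 2.032393 − (-0.002750)·(2.032393 − 2.030787) / (-0.002750 − (-0.053400)) = 2.032393 − (-0.000004)/(0.050651) = 2.032480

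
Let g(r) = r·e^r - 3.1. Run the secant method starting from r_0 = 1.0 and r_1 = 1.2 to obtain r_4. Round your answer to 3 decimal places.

g(1.0) = -0.38172, g(1.2) = 0.88414
r_2 = 1.20000 − 0.88414·(1.20000 − 1.00000) / (0.88414 − (-0.38172)) = 1.20000 − (0.17683)/(1.26586) = 1.06031
g(1.06031) = -0.03860
r_3 = 1.06031 − (-0.03860)·(1.06031 − 1.20000) / (-0.03860 − 0.88414) = 1.06031 − (0.00539)/(-0.92274) = 1.06615
g(1.06615) = -0.00369
r_4 = 1.06615 − (-0.00369)·(1.06615 − 1.06031) / (-0.00369 − (-0.03860)) = 1.06615 − (-0.00002)/(0.03492) = 1.06677

1.067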